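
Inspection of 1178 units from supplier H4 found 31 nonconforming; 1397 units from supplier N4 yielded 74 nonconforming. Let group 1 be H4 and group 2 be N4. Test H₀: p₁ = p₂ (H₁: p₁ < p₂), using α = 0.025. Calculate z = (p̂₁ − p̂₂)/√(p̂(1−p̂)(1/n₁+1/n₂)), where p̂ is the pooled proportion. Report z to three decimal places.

p̂₁ = 31/1178 ≈ 0.026316, p̂₂ = 74/1397 ≈ 0.052971.
Pooled p̂ = (31+74)/(1178+1397) = 105/2575 = 0.040777.
SE = √(0.039114 × 0.00156472) = 0.007823.
z = (0.026316 − 0.052971)/0.007823 = -0.026655/0.007823 = -3.407.
p-value = P(Z < -3.407) ≈ 0.0003; since p < α = 0.025, reject H₀.

z = -3.407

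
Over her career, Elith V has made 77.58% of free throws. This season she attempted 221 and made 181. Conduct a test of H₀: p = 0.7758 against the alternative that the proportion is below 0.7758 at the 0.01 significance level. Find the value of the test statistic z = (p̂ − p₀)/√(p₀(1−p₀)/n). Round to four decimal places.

p̂ = 181/221 ≈ 0.8190045.
Standard error under H₀: √(0.7758×0.2242/221) = 0.0280541.
z = (0.8190045 − 0.7758)/0.0280541 = 0.0432045/0.0280541 = 1.5400.
p-value = P(Z < 1.540) ≈ 0.9382. With α = 0.01, fail to reject H₀.

z = 1.5400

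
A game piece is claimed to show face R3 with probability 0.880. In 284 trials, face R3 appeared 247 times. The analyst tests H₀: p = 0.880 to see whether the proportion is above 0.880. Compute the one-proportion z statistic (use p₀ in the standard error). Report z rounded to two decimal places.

z = -0.53

p̂ = 247/284 = 0.8697.
SE = √(p₀(1−p₀)/n) = √(0.1056/284) = 0.0193.
z = (0.8697 − 0.88)/0.0193 = -0.0103/0.0193 = -0.53.
p-value = P(Z > -0.533) ≈ 0.7031.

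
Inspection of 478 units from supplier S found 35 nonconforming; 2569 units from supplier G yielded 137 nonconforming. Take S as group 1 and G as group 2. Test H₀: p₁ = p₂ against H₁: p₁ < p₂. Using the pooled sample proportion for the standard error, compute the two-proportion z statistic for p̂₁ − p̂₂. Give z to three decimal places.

p̂₁ = 35/478 ≈ 0.07322, p̂₂ = 137/2569 ≈ 0.05333.
Pooled p̂ = (35+137)/(478+2569) = 172/3047 = 0.05645.
SE = √(0.0532625 × 0.00248131) = 0.01150.
z = (0.07322 − 0.05333)/0.01150 = 0.01989/0.01150 = 1.730.
p-value = P(Z < 1.730) ≈ 0.9582.

z = 1.730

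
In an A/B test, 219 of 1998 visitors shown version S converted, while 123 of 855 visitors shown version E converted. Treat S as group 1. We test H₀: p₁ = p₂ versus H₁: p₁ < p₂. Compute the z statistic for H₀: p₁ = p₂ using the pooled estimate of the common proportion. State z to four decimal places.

p̂₁ = 219/1998 ≈ 0.109610, p̂₂ = 123/855 ≈ 0.143860.
Pooled p̂ = (219+123)/(1998+855) = 342/2853 = 0.119874.
SE = √(p̂(1−p̂)(1/n₁+1/n₂)) = √(0.119874·0.880126·0.00167009) = √(0.000176201) = 0.013274.
z = (0.109610 − 0.143860)/0.013274 = -0.034250/0.013274 = -2.5802.
p-value = P(Z < -2.580) ≈ 0.0049.

z = -2.5802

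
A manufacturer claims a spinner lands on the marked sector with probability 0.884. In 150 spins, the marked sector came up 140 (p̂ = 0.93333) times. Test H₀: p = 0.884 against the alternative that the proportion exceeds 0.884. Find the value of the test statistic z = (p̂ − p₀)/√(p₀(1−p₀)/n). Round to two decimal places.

p̂ = 140/150 = 0.9333.
Standard error under H₀: √(0.884×0.116/150) = 0.0261.
z = (0.9333 − 0.884)/0.0261 = 0.0493/0.0261 = 1.89.

z = 1.89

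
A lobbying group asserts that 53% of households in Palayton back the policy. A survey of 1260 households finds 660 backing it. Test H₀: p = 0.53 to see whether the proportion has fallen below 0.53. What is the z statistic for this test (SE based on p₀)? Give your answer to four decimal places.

z = -0.4403

p̂ = 660/1260 = 0.5238095.
Standard error under H₀: √(0.53×0.47/1260) = 0.0140605.
z = (0.5238095 − 0.53)/0.0140605 = -0.0061905/0.0140605 = -0.4403.
p-value = P(Z < -0.440) ≈ 0.3299.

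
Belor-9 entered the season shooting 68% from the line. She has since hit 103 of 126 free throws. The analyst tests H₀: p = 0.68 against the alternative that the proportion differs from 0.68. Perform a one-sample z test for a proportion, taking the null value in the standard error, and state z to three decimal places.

z = 3.308

p̂ = 103/126 = 0.81746.
Standard error under H₀: √(0.68×0.32/126) = 0.04156.
z = (0.81746 − 0.68)/0.04156 = 0.13746/0.04156 = 3.308.
p-value = 2·P(Z > 3.308) ≈ 0.0009.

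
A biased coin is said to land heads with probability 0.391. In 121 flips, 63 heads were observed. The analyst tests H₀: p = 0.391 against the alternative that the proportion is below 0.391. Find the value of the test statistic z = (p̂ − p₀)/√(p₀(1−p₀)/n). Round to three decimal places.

z = 2.923

p̂ = 63/121 = 0.52066.
Under H₀, SE = √(0.391·0.609/121) = √(0.00196793) = 0.04436.
z = (0.52066 − 0.391)/0.04436 = 0.12966/0.04436 = 2.923.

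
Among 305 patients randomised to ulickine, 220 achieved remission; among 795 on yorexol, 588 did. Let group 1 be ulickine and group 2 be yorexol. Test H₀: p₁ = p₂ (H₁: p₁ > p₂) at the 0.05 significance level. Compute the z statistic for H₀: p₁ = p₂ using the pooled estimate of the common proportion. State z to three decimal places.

p̂₁ = 220/305 ≈ 0.72131, p̂₂ = 588/795 ≈ 0.73962.
Pooled p̂ = (220+588)/(305+795) = 808/1100 = 0.73455.
SE = √(p̂(1−p̂)(1/n₁+1/n₂)) = √(0.73455·0.26545·0.00453655) = √(0.000884575) = 0.02974.
z = (0.72131 − 0.73962)/0.02974 = -0.01831/0.02974 = -0.616.
p-value = P(Z > -0.616) ≈ 0.7309; since p > α = 0.05, fail to reject H₀.

z = -0.616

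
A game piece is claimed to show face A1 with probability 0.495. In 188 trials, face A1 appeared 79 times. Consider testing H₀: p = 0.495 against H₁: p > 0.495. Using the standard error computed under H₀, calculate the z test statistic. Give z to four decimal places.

p̂ = 79/188 = 0.420213.
Under H₀, SE = √(0.495·0.505/188) = √(0.00132965) = 0.036464.
z = (0.420213 − 0.495)/0.036464 = -0.074787/0.036464 = -2.0510.

z = -2.0510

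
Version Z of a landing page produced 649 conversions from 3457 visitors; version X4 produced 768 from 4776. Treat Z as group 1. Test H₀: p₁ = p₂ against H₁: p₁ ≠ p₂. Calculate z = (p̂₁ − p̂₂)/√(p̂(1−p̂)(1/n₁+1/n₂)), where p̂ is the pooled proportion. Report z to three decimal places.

z = 3.195

p̂₁ = 649/3457 ≈ 0.187735, p̂₂ = 768/4776 ≈ 0.160804.
Pooled p̂ = (649+768)/(3457+4776) = 1417/8233 = 0.172112.
SE = √(0.14249 × 0.000498648) = 0.008429.
z = (0.187735 − 0.160804)/0.008429 = 0.026931/0.008429 = 3.195.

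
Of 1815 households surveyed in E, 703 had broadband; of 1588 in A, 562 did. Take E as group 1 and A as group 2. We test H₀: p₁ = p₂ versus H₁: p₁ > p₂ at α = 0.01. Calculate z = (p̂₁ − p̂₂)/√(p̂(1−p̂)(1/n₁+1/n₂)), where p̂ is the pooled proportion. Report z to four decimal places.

z = 2.0128

p̂₁ = 703/1815 = 0.387328, p̂₂ = 562/1588 = 0.353904.
Pooled p̂ = (703+562)/(1815+1588) = 1265/3403 = 0.371731.
SE = √(0.233547 × 0.00118069) = 0.016606.
z = (0.387328 − 0.353904)/0.016606 = 0.033424/0.016606 = 2.0128.
p-value = P(Z > 2.013) ≈ 0.0221; since p > α = 0.01, fail to reject H₀.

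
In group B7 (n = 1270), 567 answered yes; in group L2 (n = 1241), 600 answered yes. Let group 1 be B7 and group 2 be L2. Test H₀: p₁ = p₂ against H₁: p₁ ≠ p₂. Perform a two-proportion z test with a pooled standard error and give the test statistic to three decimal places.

p̂₁ = 567/1270 ≈ 0.446457, p̂₂ = 600/1241 ≈ 0.483481.
Pooled p̂ = (567+600)/(1270+1241) = 1167/2511 = 0.464755.
SE = √(0.248758 × 0.0015932) = 0.019908.
z = (0.446457 − 0.483481)/0.019908 = -0.037024/0.019908 = -1.860.
Two-sided p-value ≈ 2·Φ(−1.860) = 0.0629.

z = -1.860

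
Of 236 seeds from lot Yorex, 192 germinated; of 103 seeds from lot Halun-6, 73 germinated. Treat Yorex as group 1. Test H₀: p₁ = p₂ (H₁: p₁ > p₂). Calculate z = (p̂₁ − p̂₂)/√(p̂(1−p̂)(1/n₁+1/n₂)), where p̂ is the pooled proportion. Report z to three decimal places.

z = 2.149

p̂₁ = 192/236 ≈ 0.81356, p̂₂ = 73/103 ≈ 0.70874.
Pooled p̂ = (192+73)/(236+103) = 265/339 = 0.78171.
SE = √(p̂(1−p̂)(1/n₁+1/n₂)) = √(0.78171·0.21829·0.013946) = √(0.00237974) = 0.04878.
z = (0.81356 − 0.70874)/0.04878 = 0.10482/0.04878 = 2.149.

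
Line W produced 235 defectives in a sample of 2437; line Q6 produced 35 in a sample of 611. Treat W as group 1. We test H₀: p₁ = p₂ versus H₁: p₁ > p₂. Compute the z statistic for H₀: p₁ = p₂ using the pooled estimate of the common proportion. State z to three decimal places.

z = 3.045

p̂₁ = 235/2437 ≈ 0.096430, p̂₂ = 35/611 ≈ 0.057283.
Pooled p̂ = (235+35)/(2437+611) = 270/3048 = 0.088583.
SE = √(0.0807358 × 0.002047) = 0.012856.
z = (0.096430 − 0.057283)/0.012856 = 0.039147/0.012856 = 3.045.
p-value = P(Z > 3.045) ≈ 0.0012.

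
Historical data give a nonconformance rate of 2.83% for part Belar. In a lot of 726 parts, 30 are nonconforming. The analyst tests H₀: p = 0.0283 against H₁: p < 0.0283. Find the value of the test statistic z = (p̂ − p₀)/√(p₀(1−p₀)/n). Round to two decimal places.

p̂ = 30/726 ≈ 0.04132.
SE = √(p₀(1−p₀)/n) = √(0.027499/726) = 0.00615.
z = (0.04132 − 0.0283)/0.00615 = 0.01302/0.00615 = 2.12.

z = 2.12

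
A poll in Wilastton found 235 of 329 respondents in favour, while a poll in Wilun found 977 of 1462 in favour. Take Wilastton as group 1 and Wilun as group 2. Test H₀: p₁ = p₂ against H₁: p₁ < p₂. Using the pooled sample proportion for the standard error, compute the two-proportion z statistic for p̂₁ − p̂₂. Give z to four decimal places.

z = 1.6125

p̂₁ = 235/329 = 0.714286, p̂₂ = 977/1462 = 0.668263.
Pooled p̂ = (235+977)/(329+1462) = 1212/1791 = 0.676717.
SE = √(p̂(1−p̂)(1/n₁+1/n₂)) = √(0.676717·0.323283·0.00372351) = √(0.000814596) = 0.028541.
z = (0.714286 − 0.668263)/0.028541 = 0.046023/0.028541 = 1.6125.
p-value = P(Z < 1.613) ≈ 0.9466.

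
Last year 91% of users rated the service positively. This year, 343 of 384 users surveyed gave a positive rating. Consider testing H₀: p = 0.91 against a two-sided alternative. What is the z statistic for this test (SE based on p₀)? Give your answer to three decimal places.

p̂ = 343/384 ≈ 0.893229.
Under H₀, SE = √(0.91·0.09/384) = √(0.000213281) = 0.014604.
z = (0.893229 − 0.91)/0.014604 = -0.016771/0.014604 = -1.148.

z = -1.148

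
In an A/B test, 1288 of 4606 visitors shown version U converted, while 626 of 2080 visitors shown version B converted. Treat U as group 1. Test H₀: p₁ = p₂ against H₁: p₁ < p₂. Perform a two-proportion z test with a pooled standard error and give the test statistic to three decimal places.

p̂₁ = 1288/4606 = 0.27964, p̂₂ = 626/2080 = 0.30096.
Pooled p̂ = (1288+626)/(4606+2080) = 1914/6686 = 0.28627.
SE = √(p̂(1−p̂)(1/n₁+1/n₂)) = √(0.28627·0.71373·0.000697877) = √(0.00014259) = 0.01194.
z = (0.27964 − 0.30096)/0.01194 = -0.02132/0.01194 = -1.786.
p-value = P(Z < -1.786) ≈ 0.0371.

z = -1.786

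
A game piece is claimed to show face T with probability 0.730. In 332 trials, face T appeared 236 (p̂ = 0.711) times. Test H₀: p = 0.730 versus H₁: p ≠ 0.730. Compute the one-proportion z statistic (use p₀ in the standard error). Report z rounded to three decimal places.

p̂ = 236/332 ≈ 0.71084.
SE = √(p₀(1−p₀)/n) = √(0.1971/332) = 0.02437.
z = (0.71084 − 0.73)/0.02437 = -0.01916/0.02437 = -0.786.
Two-sided p-value ≈ 2·Φ(−0.786) = 0.4317.

z = -0.786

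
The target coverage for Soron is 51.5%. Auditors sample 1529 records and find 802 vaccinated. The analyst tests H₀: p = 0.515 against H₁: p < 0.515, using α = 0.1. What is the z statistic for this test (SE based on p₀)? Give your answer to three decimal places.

p̂ = 802/1529 = 0.524526.
SE = √(p₀(1−p₀)/n) = √(0.24977/1529) = 0.012781.
z = (0.524526 − 0.515)/0.012781 = 0.009526/0.012781 = 0.745.
p-value = P(Z < 0.745) ≈ 0.7720, so at α = 0.1 we fail to reject H₀.

z = 0.745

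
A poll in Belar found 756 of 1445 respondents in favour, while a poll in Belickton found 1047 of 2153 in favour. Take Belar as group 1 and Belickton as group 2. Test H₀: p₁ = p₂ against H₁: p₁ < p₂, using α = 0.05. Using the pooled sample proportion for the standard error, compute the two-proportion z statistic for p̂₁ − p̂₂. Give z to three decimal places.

p̂₁ = 756/1445 ≈ 0.52318, p̂₂ = 1047/2153 ≈ 0.48630.
Pooled p̂ = (756+1047)/(1445+2153) = 1803/3598 = 0.50111.
SE = √(p̂(1−p̂)(1/n₁+1/n₂)) = √(0.50111·0.49889·0.00115651) = √(0.000289126) = 0.01700.
z = (0.52318 − 0.48630)/0.01700 = 0.03688/0.01700 = 2.169.
p-value = P(Z < 2.169) ≈ 0.9850. With α = 0.05, fail to reject H₀.

z = 2.169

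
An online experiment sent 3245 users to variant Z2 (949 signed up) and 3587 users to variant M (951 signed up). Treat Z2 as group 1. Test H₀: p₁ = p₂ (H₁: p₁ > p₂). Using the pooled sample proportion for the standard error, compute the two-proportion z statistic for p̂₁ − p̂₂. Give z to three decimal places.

p̂₁ = 949/3245 ≈ 0.29245, p̂₂ = 951/3587 ≈ 0.26512.
Pooled p̂ = (949+951)/(3245+3587) = 1900/6832 = 0.27810.
SE = √(0.200762 × 0.000586951) = 0.01086.
z = (0.29245 − 0.26512)/0.01086 = 0.02733/0.01086 = 2.517.
p-value = P(Z > 2.517) ≈ 0.0059.

z = 2.517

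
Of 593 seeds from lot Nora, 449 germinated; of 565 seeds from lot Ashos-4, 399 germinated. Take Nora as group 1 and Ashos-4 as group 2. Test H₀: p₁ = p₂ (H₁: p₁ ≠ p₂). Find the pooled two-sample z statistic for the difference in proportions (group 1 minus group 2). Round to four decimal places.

z = 1.9582

p̂₁ = 449/593 = 0.757167, p̂₂ = 399/565 = 0.706195.
Pooled p̂ = (449+399)/(593+565) = 848/1158 = 0.732297.
SE = √(0.196038 × 0.00345625) = 0.026030.
z = (0.757167 − 0.706195)/0.026030 = 0.050972/0.026030 = 1.9582.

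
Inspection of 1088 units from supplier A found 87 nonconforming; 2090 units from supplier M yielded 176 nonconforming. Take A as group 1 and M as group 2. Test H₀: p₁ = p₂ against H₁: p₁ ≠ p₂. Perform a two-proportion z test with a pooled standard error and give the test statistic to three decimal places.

p̂₁ = 87/1088 = 0.079963, p̂₂ = 176/2090 = 0.084211.
Pooled p̂ = (87+176)/(1088+2090) = 263/3178 = 0.082756.
SE = √(p̂(1−p̂)(1/n₁+1/n₂)) = √(0.082756·0.917244·0.00139759) = √(0.000106088) = 0.010300.
z = (0.079963 − 0.084211)/0.010300 = -0.004248/0.010300 = -0.412.

z = -0.412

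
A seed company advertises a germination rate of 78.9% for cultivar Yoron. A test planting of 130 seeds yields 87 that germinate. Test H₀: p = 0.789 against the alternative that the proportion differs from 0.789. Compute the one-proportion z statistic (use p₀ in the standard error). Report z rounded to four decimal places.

z = -3.3469

p̂ = 87/130 = 0.6692308.
Under H₀, SE = √(0.789·0.211/130) = √(0.00128061) = 0.0357856.
z = (0.6692308 − 0.789)/0.0357856 = -0.1197692/0.0357856 = -3.3469.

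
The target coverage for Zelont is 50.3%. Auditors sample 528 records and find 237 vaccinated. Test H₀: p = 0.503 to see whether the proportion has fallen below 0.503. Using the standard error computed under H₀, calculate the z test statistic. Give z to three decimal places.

z = -2.488

p̂ = 237/528 ≈ 0.44886.
Under H₀, SE = √(0.503·0.497/528) = √(0.000473468) = 0.02176.
z = (0.44886 − 0.503)/0.02176 = -0.05414/0.02176 = -2.488.
p-value = P(Z < -2.488) ≈ 0.0064.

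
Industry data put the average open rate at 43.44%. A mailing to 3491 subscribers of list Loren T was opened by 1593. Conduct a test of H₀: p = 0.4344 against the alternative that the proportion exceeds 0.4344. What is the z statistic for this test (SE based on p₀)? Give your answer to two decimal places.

p̂ = 1593/3491 = 0.4563.
Under H₀, SE = √(0.4344·0.5656/3491) = √(7.038e-05) = 0.0084.
z = (0.4563 − 0.4344)/0.0084 = 0.0219/0.0084 = 2.61.
p-value = P(Z > 2.612) ≈ 0.0045.

z = 2.61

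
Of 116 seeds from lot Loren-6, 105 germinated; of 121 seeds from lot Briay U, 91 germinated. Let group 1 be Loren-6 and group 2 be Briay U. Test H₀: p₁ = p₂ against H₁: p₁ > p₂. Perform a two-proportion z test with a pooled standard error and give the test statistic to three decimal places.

z = 3.115

p̂₁ = 105/116 = 0.90517, p̂₂ = 91/121 = 0.75207.
Pooled p̂ = (105+91)/(116+121) = 196/237 = 0.82700.
SE = √(0.143068 × 0.0168852) = 0.04915.
z = (0.90517 − 0.75207)/0.04915 = 0.15310/0.04915 = 3.115.
p-value = P(Z > 3.115) ≈ 0.0009.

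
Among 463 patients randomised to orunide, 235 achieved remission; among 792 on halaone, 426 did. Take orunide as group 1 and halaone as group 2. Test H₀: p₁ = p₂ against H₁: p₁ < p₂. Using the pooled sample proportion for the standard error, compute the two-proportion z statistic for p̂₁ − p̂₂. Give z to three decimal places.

z = -1.038

p̂₁ = 235/463 = 0.50756, p̂₂ = 426/792 = 0.53788.
Pooled p̂ = (235+426)/(463+792) = 661/1255 = 0.52669.
SE = √(p̂(1−p̂)(1/n₁+1/n₂)) = √(0.52669·0.47331·0.00342245) = √(0.000853175) = 0.02921.
z = (0.50756 − 0.53788)/0.02921 = -0.03032/0.02921 = -1.038.
p-value = P(Z < -1.038) ≈ 0.1496.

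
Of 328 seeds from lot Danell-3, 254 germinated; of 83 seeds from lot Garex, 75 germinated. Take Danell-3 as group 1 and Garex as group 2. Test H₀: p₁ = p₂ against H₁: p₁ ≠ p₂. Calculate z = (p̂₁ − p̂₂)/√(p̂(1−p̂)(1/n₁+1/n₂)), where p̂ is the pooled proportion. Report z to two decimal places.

z = -2.63

p̂₁ = 254/328 = 0.7744, p̂₂ = 75/83 = 0.9036.
Pooled p̂ = (254+75)/(328+83) = 329/411 = 0.8005.
SE = √(0.159708 × 0.015097) = 0.0491.
z = (0.7744 − 0.9036)/0.0491 = -0.1292/0.0491 = -2.63.
Two-sided p-value ≈ 2·Φ(−2.632) = 0.0085.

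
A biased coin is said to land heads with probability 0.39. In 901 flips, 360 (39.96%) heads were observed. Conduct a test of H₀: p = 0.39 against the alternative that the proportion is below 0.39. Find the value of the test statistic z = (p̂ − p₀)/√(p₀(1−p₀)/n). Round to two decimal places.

p̂ = 360/901 = 0.3996.
Standard error under H₀: √(0.39×0.61/901) = 0.0162.
z = (0.3996 − 0.39)/0.0162 = 0.0096/0.0162 = 0.59.

z = 0.59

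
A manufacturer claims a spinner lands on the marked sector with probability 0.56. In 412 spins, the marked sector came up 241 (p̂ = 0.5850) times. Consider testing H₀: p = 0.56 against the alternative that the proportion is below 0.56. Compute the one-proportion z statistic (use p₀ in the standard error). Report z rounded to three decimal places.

z = 1.020

p̂ = 241/412 ≈ 0.58495.
SE = √(p₀(1−p₀)/n) = √(0.2464/412) = 0.02446.
z = (0.58495 − 0.56)/0.02446 = 0.02495/0.02446 = 1.020.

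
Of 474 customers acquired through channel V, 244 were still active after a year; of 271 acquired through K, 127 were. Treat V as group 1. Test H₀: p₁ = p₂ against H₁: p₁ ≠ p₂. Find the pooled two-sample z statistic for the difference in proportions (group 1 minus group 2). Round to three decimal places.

z = 1.212

p̂₁ = 244/474 = 0.51477, p̂₂ = 127/271 = 0.46863.
Pooled p̂ = (244+127)/(474+271) = 371/745 = 0.49799.
SE = √(p̂(1−p̂)(1/n₁+1/n₂)) = √(0.49799·0.50201·0.00579974) = √(0.00144991) = 0.03808.
z = (0.51477 − 0.46863)/0.03808 = 0.04614/0.03808 = 1.212.
p-value = 2·P(Z > 1.212) ≈ 0.2257.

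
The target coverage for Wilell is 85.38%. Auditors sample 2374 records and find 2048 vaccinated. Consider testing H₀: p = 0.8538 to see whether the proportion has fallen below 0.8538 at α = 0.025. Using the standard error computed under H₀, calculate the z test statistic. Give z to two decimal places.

p̂ = 2048/2374 ≈ 0.8627.
Standard error under H₀: √(0.8538×0.1462/2374) = 0.0073.
z = (0.8627 − 0.8538)/0.0073 = 0.0089/0.0073 = 1.22.
p-value = P(Z < 1.224) ≈ 0.8896; since p > α = 0.025, fail to reject H₀.

z = 1.22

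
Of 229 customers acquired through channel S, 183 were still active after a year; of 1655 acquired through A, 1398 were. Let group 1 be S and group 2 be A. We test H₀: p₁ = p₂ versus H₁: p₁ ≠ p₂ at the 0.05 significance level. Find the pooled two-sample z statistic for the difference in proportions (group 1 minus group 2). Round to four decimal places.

p̂₁ = 183/229 = 0.7991266, p̂₂ = 1398/1655 = 0.8447130.
Pooled p̂ = (183+1398)/(229+1655) = 1581/1884 = 0.8391720.
SE = √(0.134962 × 0.00497104) = 0.0259018.
z = (0.7991266 − 0.8447130)/0.0259018 = -0.0455864/0.0259018 = -1.7600.
p-value = 2·P(Z > 1.760) ≈ 0.0784. With α = 0.05, fail to reject H₀.

z = -1.7600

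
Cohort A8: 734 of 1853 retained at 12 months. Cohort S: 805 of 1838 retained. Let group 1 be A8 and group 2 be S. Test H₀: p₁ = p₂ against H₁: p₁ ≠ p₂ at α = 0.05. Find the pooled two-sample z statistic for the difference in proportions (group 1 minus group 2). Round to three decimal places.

p̂₁ = 734/1853 = 0.396114, p̂₂ = 805/1838 = 0.437976.
Pooled p̂ = (734+805)/(1853+1838) = 1539/3691 = 0.416960.
SE = √(0.243104 × 0.00108374) = 0.016231.
z = (0.396114 − 0.437976)/0.016231 = -0.041862/0.016231 = -2.579.
p-value = 2·P(Z > 2.579) ≈ 0.0099. With α = 0.05, reject H₀.

z = -2.579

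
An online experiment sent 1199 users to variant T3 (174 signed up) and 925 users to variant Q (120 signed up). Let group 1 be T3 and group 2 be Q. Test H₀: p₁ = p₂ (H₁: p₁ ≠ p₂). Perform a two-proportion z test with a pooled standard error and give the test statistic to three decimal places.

z = 1.018

p̂₁ = 174/1199 ≈ 0.145121, p̂₂ = 120/925 ≈ 0.129730.
Pooled p̂ = (174+120)/(1199+925) = 294/2124 = 0.138418.
SE = √(p̂(1−p̂)(1/n₁+1/n₂)) = √(0.138418·0.861582·0.00191511) = √(0.000228393) = 0.015113.
z = (0.145121 − 0.129730)/0.015113 = 0.015391/0.015113 = 1.018.
Two-sided p-value ≈ 2·Φ(−1.018) = 0.3085.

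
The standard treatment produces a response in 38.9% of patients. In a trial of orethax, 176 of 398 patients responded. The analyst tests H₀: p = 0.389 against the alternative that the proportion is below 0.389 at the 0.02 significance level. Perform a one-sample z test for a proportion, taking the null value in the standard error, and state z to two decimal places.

p̂ = 176/398 ≈ 0.4422.
SE = √(p₀(1−p₀)/n) = √(0.23768/398) = 0.0244.
z = (0.4422 − 0.389)/0.0244 = 0.0532/0.0244 = 2.18.
p-value = P(Z < 2.177) ≈ 0.9853. With α = 0.02, fail to reject H₀.

z = 2.18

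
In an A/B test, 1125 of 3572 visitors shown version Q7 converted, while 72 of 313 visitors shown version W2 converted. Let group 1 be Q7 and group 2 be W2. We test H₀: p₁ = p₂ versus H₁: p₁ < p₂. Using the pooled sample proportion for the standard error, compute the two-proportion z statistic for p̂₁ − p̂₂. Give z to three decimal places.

z = 3.120

p̂₁ = 1125/3572 = 0.31495, p̂₂ = 72/313 = 0.23003.
Pooled p̂ = (1125+72)/(3572+313) = 1197/3885 = 0.30811.
SE = √(p̂(1−p̂)(1/n₁+1/n₂)) = √(0.30811·0.69189·0.00347484) = √(0.000740758) = 0.02722.
z = (0.31495 − 0.23003)/0.02722 = 0.08492/0.02722 = 3.120.
p-value = P(Z < 3.120) ≈ 0.9991.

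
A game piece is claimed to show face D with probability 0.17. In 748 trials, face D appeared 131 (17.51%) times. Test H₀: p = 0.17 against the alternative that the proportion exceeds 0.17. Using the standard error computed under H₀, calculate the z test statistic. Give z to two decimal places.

z = 0.37

p̂ = 131/748 ≈ 0.1751.
SE = √(p₀(1−p₀)/n) = √(0.1411/748) = 0.0137.
z = (0.1751 − 0.17)/0.0137 = 0.0051/0.0137 = 0.37.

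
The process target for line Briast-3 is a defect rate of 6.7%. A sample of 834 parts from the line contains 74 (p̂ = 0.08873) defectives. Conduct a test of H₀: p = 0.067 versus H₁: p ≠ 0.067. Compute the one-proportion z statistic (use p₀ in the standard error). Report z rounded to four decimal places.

z = 2.5098

p̂ = 74/834 = 0.0887290.
Under H₀, SE = √(0.067·0.933/834) = √(7.49532e-05) = 0.0086576.
z = (0.0887290 − 0.067)/0.0086576 = 0.0217290/0.0086576 = 2.5098.
p-value = 2·P(Z > 2.510) ≈ 0.0121.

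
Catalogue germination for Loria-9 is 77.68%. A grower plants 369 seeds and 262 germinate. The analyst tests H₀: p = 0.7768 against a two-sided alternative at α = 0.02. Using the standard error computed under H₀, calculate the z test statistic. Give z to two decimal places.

p̂ = 262/369 = 0.7100.
Under H₀, SE = √(0.7768·0.2232/369) = √(0.000469869) = 0.0217.
z = (0.7100 − 0.7768)/0.0217 = -0.0668/0.0217 = -3.08.
Two-sided p-value ≈ 2·Φ(−3.080) = 0.0021. With α = 0.02, reject H₀.

z = -3.08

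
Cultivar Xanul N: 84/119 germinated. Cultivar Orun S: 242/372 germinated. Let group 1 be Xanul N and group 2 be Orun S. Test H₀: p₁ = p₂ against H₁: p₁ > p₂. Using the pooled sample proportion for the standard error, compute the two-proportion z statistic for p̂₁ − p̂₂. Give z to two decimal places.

z = 1.11

p̂₁ = 84/119 = 0.7059, p̂₂ = 242/372 = 0.6505.
Pooled p̂ = (84+242)/(119+372) = 326/491 = 0.6640.
SE = √(0.22312 × 0.0110915) = 0.0497.
z = (0.7059 − 0.6505)/0.0497 = 0.0554/0.0497 = 1.11.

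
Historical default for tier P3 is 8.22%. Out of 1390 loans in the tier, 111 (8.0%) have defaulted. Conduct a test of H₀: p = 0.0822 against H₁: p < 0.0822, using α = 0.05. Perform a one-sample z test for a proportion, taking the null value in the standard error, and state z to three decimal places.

z = -0.318

p̂ = 111/1390 ≈ 0.07986.
Standard error under H₀: √(0.0822×0.9178/1390) = 0.00737.
z = (0.07986 − 0.0822)/0.00737 = -0.00234/0.00737 = -0.318.
p-value = P(Z < -0.318) ≈ 0.3752. With α = 0.05, fail to reject H₀.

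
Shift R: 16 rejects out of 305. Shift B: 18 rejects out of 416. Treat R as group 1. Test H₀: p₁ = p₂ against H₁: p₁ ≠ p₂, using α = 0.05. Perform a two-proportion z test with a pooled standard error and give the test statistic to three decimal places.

p̂₁ = 16/305 ≈ 0.05246, p̂₂ = 18/416 ≈ 0.04327.
Pooled p̂ = (16+18)/(305+416) = 34/721 = 0.04716.
SE = √(p̂(1−p̂)(1/n₁+1/n₂)) = √(0.04716·0.95284·0.00568253) = √(0.000255333) = 0.01598.
z = (0.05246 − 0.04327)/0.01598 = 0.00919/0.01598 = 0.575.
Two-sided p-value ≈ 2·Φ(−0.575) = 0.5652; since p > α = 0.05, fail to reject H₀.

z = 0.575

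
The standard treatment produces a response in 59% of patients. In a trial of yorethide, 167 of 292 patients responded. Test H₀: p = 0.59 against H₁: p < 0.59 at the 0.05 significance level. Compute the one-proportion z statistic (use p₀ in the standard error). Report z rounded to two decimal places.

z = -0.63

p̂ = 167/292 ≈ 0.5719.
Under H₀, SE = √(0.59·0.41/292) = √(0.000828425) = 0.0288.
z = (0.5719 − 0.59)/0.0288 = -0.0181/0.0288 = -0.63.
p-value = P(Z < -0.628) ≈ 0.2649; since p > α = 0.05, fail to reject H₀.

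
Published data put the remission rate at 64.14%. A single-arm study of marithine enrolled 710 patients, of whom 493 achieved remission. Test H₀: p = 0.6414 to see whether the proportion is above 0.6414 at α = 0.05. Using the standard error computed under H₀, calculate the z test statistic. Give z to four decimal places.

z = 2.9428

p̂ = 493/710 ≈ 0.6943662.
Under H₀, SE = √(0.6414·0.3586/710) = √(0.000323952) = 0.0179987.
z = (0.6943662 − 0.6414)/0.0179987 = 0.0529662/0.0179987 = 2.9428.
p-value = P(Z > 2.943) ≈ 0.0016; since p < α = 0.05, reject H₀.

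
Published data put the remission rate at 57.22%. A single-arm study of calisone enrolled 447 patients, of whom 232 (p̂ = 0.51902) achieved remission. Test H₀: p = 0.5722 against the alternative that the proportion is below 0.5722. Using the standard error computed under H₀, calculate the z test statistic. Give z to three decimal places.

z = -2.273

p̂ = 232/447 ≈ 0.51902.
SE = √(p₀(1−p₀)/n) = √(0.24479/447) = 0.02340.
z = (0.51902 − 0.5722)/0.02340 = -0.05318/0.02340 = -2.273.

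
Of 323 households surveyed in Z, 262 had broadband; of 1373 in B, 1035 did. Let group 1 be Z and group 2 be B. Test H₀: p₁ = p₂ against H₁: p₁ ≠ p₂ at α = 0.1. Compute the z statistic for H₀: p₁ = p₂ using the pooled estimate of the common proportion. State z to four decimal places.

z = 2.1853

p̂₁ = 262/323 ≈ 0.811146, p̂₂ = 1035/1373 ≈ 0.753824.
Pooled p̂ = (262+1035)/(323+1373) = 1297/1696 = 0.764741.
SE = √(0.179912 × 0.00382431) = 0.026231.
z = (0.811146 − 0.753824)/0.026231 = 0.057322/0.026231 = 2.1853.
p-value = 2·P(Z > 2.185) ≈ 0.0289; since p < α = 0.1, reject H₀.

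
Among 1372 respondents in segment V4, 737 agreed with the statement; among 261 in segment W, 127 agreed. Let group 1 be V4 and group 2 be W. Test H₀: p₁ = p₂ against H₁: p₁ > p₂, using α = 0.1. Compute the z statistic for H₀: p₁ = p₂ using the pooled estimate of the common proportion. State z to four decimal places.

z = 1.5006

p̂₁ = 737/1372 = 0.537172, p̂₂ = 127/261 = 0.486590.
Pooled p̂ = (737+127)/(1372+261) = 864/1633 = 0.529088.
SE = √(p̂(1−p̂)(1/n₁+1/n₂)) = √(0.529088·0.470912·0.00456028) = √(0.00113621) = 0.033708.
z = (0.537172 − 0.486590)/0.033708 = 0.050582/0.033708 = 1.5006.
p-value = P(Z > 1.501) ≈ 0.0667, so at α = 0.1 we reject H₀.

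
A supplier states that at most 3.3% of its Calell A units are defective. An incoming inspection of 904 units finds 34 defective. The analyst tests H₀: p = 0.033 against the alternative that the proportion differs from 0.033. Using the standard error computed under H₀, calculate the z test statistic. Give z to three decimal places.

p̂ = 34/904 ≈ 0.03761.
Standard error under H₀: √(0.033×0.967/904) = 0.00594.
z = (0.03761 − 0.033)/0.00594 = 0.00461/0.00594 = 0.776.

z = 0.776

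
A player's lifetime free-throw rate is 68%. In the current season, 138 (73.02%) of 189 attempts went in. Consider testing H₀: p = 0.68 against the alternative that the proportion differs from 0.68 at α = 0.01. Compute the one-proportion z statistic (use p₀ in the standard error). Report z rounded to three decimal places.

z = 1.478

p̂ = 138/189 ≈ 0.73016.
SE = √(p₀(1−p₀)/n) = √(0.2176/189) = 0.03393.
z = (0.73016 − 0.68)/0.03393 = 0.05016/0.03393 = 1.478.
Two-sided p-value ≈ 2·Φ(−1.478) = 0.1393, so at α = 0.01 we fail to reject H₀.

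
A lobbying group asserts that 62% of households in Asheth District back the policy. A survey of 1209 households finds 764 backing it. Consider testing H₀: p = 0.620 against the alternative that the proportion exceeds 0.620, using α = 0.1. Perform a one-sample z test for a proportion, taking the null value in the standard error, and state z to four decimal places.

z = 0.8544

p̂ = 764/1209 ≈ 0.631927.
Standard error under H₀: √(0.62×0.38/1209) = 0.013960.
z = (0.631927 − 0.62)/0.013960 = 0.011927/0.013960 = 0.8544.
p-value = P(Z > 0.854) ≈ 0.1964. With α = 0.1, fail to reject H₀.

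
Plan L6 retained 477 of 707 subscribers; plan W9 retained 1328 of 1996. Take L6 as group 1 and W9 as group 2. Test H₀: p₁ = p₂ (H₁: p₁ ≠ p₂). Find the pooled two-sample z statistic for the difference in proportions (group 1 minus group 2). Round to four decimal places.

p̂₁ = 477/707 ≈ 0.674682, p̂₂ = 1328/1996 ≈ 0.665331.
Pooled p̂ = (477+1328)/(707+1996) = 1805/2703 = 0.667777.
SE = √(p̂(1−p̂)(1/n₁+1/n₂)) = √(0.667777·0.332223·0.00191543) = √(0.00042494) = 0.020614.
z = (0.674682 − 0.665331)/0.020614 = 0.009351/0.020614 = 0.4536.
Two-sided p-value ≈ 2·Φ(−0.454) = 0.6501.

z = 0.4536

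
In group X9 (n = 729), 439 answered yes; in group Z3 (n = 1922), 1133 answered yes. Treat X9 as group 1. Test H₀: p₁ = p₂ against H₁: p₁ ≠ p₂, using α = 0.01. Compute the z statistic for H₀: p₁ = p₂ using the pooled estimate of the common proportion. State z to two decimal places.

z = 0.59

p̂₁ = 439/729 ≈ 0.6022, p̂₂ = 1133/1922 ≈ 0.5895.
Pooled p̂ = (439+1133)/(729+1922) = 1572/2651 = 0.5930.
SE = √(p̂(1−p̂)(1/n₁+1/n₂)) = √(0.5930·0.4070·0.00189203) = √(0.00045665) = 0.0214.
z = (0.6022 − 0.5895)/0.0214 = 0.0127/0.0214 = 0.59.
p-value = 2·P(Z > 0.595) ≈ 0.5522, so at α = 0.01 we fail to reject H₀.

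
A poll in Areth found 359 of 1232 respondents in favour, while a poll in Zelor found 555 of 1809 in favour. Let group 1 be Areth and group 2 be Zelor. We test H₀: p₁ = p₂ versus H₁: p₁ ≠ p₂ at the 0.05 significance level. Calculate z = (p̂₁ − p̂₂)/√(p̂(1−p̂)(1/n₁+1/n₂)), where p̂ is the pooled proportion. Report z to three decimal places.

p̂₁ = 359/1232 ≈ 0.29140, p̂₂ = 555/1809 ≈ 0.30680.
Pooled p̂ = (359+555)/(1232+1809) = 914/3041 = 0.30056.
SE = √(0.210223 × 0.00136448) = 0.01694.
z = (0.29140 − 0.30680)/0.01694 = -0.01540/0.01694 = -0.909.
Two-sided p-value ≈ 2·Φ(−0.909) = 0.3631, so at α = 0.05 we fail to reject H₀.

z = -0.909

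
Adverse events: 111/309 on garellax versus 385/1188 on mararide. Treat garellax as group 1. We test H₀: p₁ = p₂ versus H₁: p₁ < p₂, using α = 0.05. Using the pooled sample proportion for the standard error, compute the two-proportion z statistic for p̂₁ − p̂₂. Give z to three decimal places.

p̂₁ = 111/309 = 0.35922, p̂₂ = 385/1188 = 0.32407.
Pooled p̂ = (111+385)/(309+1188) = 496/1497 = 0.33133.
SE = √(p̂(1−p̂)(1/n₁+1/n₂)) = √(0.33133·0.66867·0.004078) = √(0.000903481) = 0.03006.
z = (0.35922 − 0.32407)/0.03006 = 0.03515/0.03006 = 1.169.
p-value = P(Z < 1.169) ≈ 0.8789, so at α = 0.05 we fail to reject H₀.

z = 1.169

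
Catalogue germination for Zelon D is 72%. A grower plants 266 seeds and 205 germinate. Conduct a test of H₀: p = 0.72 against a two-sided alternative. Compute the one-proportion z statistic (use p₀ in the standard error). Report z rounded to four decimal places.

p̂ = 205/266 = 0.770677.
SE = √(p₀(1−p₀)/n) = √(0.2016/266) = 0.027530.
z = (0.770677 − 0.72)/0.027530 = 0.050677/0.027530 = 1.8408.

z = 1.8408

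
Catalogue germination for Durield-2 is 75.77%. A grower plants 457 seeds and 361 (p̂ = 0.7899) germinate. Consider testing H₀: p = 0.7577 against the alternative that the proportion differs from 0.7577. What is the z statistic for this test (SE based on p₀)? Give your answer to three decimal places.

p̂ = 361/457 = 0.78993.
SE = √(p₀(1−p₀)/n) = √(0.18359/457) = 0.02004.
z = (0.78993 − 0.7577)/0.02004 = 0.03223/0.02004 = 1.608.

z = 1.608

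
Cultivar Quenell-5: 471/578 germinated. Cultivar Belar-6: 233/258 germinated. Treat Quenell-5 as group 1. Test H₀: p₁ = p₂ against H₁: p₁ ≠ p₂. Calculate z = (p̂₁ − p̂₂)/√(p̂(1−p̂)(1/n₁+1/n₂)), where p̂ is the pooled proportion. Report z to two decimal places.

p̂₁ = 471/578 ≈ 0.8149, p̂₂ = 233/258 ≈ 0.9031.
Pooled p̂ = (471+233)/(578+258) = 704/836 = 0.8421.
SE = √(0.132964 × 0.00560607) = 0.0273.
z = (0.8149 − 0.9031)/0.0273 = -0.0882/0.0273 = -3.23.
p-value = 2·P(Z > 3.231) ≈ 0.0012.

z = -3.23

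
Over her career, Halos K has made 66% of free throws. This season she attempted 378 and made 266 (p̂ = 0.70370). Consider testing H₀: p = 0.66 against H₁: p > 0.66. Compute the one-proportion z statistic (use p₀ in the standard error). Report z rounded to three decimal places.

z = 1.794

p̂ = 266/378 = 0.70370.
SE = √(p₀(1−p₀)/n) = √(0.2244/378) = 0.02436.
z = (0.70370 − 0.66)/0.02436 = 0.04370/0.02436 = 1.794.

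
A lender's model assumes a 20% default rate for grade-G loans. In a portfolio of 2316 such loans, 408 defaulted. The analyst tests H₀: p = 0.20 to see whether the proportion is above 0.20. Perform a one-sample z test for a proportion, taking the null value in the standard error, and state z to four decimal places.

z = -2.8675

p̂ = 408/2316 ≈ 0.1761658.
Standard error under H₀: √(0.2×0.8/2316) = 0.0083117.
z = (0.1761658 − 0.2)/0.0083117 = -0.0238342/0.0083117 = -2.8675.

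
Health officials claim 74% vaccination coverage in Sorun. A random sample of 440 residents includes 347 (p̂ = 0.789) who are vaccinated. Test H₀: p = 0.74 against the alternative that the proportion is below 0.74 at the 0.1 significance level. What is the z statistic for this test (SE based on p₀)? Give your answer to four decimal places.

p̂ = 347/440 = 0.788636.
Under H₀, SE = √(0.74·0.26/440) = √(0.000437273) = 0.020911.
z = (0.788636 − 0.74)/0.020911 = 0.048636/0.020911 = 2.3259.
p-value = P(Z < 2.326) ≈ 0.9900. With α = 0.1, fail to reject H₀.

z = 2.3259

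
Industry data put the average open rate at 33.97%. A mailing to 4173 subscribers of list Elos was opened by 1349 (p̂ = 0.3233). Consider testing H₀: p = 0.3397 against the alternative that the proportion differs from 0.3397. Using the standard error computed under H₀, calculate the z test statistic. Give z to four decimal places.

z = -2.2412

p̂ = 1349/4173 = 0.3232686.
Under H₀, SE = √(0.3397·0.6603/4173) = √(5.37512e-05) = 0.0073315.
z = (0.3232686 − 0.3397)/0.0073315 = -0.0164314/0.0073315 = -2.2412.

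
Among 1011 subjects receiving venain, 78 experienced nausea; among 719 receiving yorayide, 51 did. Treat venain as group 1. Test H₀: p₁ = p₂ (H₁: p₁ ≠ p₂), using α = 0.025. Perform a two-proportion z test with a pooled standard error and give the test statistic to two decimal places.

p̂₁ = 78/1011 ≈ 0.0772, p̂₂ = 51/719 ≈ 0.0709.
Pooled p̂ = (78+51)/(1011+719) = 129/1730 = 0.0746.
SE = √(0.0690063 × 0.00237994) = 0.0128.
z = (0.0772 − 0.0709)/0.0128 = 0.0063/0.0128 = 0.49.
Two-sided p-value ≈ 2·Φ(−0.485) = 0.6275. With α = 0.025, fail to reject H₀.

z = 0.49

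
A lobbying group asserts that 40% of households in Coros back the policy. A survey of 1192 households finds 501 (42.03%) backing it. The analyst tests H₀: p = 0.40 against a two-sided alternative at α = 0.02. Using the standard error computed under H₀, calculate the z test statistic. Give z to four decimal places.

p̂ = 501/1192 = 0.4203020.
Under H₀, SE = √(0.4·0.6/1192) = √(0.000201342) = 0.0141895.
z = (0.4203020 − 0.4)/0.0141895 = 0.0203020/0.0141895 = 1.4308.
Two-sided p-value ≈ 2·Φ(−1.431) = 0.1525, so at α = 0.02 we fail to reject H₀.

z = 1.4308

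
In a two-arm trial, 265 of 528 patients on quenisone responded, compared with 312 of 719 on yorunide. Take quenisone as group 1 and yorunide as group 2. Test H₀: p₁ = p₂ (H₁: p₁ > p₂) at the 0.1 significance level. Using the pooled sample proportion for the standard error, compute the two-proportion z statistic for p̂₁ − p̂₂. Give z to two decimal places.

z = 2.38

p̂₁ = 265/528 = 0.5019, p̂₂ = 312/719 = 0.4339.
Pooled p̂ = (265+312)/(528+719) = 577/1247 = 0.4627.
SE = √(0.248609 × 0.00328476) = 0.0286.
z = (0.5019 − 0.4339)/0.0286 = 0.0680/0.0286 = 2.38.
p-value = P(Z > 2.378) ≈ 0.0087; since p < α = 0.1, reject H₀.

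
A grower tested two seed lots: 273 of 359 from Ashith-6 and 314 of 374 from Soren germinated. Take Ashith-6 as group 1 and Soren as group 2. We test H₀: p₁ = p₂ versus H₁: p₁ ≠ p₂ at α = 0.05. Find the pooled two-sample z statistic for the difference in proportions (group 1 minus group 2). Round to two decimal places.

p̂₁ = 273/359 = 0.7604, p̂₂ = 314/374 = 0.8396.
Pooled p̂ = (273+314)/(359+374) = 587/733 = 0.8008.
SE = √(0.159508 × 0.00545931) = 0.0295.
z = (0.7604 − 0.8396)/0.0295 = -0.0792/0.0295 = -2.68.
p-value = 2·P(Z > 2.681) ≈ 0.0073. With α = 0.05, reject H₀.

z = -2.68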